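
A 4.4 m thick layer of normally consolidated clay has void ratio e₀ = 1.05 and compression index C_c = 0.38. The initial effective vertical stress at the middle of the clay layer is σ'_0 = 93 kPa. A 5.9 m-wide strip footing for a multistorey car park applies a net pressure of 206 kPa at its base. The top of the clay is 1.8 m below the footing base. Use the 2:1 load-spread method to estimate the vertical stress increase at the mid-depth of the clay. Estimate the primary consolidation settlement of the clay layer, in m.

S_c ≈ 0.298 m

Mid-depth of clay below the footing base: z = 1.8 + 4.4/2 = 4 m.
Stress increase at mid-clay by the 2:1 spreading method:
Δσ = qB/(B+z) = 206×5.9/(5.9+4) = 122.77 kPa
Final effective stress: σ'_f = σ'_0 + Δσ = 93 + 122.77 = 215.77 kPa.
Normally consolidated clay, so the full stress increment lies on the virgin compression line:
S_c = C_c·H/(1+e₀)·log₁₀(σ'_f/σ'_0) = 0.38×4.4/(1+1.05)×log₁₀(215.77/93)
    = 0.81561 × 0.36551 = 0.2981 m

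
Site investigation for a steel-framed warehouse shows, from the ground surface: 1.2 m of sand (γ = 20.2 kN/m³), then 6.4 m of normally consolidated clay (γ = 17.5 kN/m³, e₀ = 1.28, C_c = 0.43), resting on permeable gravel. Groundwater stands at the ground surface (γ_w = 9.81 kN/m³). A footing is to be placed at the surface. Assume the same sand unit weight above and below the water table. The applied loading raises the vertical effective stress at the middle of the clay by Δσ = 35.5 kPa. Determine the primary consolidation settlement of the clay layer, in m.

Mid-depth of clay below the ground surface: z = 1.2 + 6.4/2 = 4.4 m.
Total vertical stress at mid-clay: σ_v = 20.2×1.2 + 17.5×3.2 = 80.24 kPa.
Pore pressure: u = 9.81×(4.4 − 0) = 43.164 kPa.
Initial effective stress: σ'_0 = σ_v − u = 80.24 − 43.164 = 37.076 kPa.
Final effective stress: σ'_f = σ'_0 + Δσ = 37.076 + 35.5 = 72.576 kPa.
Normally consolidated clay, so the full stress increment lies on the virgin compression line:
S_c = C_c·H/(1+e₀)·log₁₀(σ'_f/σ'_0) = 0.43×6.4/(1+1.28)×log₁₀(72.576/37.076)
    = 1.207 × 0.2917 = 0.3521 m

S_c ≈ 0.352 m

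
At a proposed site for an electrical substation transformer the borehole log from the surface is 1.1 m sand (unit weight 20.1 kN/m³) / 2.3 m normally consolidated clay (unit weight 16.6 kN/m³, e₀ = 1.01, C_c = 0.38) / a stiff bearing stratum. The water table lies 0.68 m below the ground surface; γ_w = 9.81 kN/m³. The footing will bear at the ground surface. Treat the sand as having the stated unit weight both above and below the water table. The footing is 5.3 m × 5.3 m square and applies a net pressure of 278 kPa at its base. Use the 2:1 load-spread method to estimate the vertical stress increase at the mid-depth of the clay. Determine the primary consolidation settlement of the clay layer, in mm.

S_c ≈ 348 mm

Mid-depth of clay below the ground surface: z = 1.1 + 2.3/2 = 2.25 m.
Total vertical stress at mid-clay: σ_v = 20.1×1.1 + 16.6×1.15 = 41.2 kPa.
Pore pressure: u = 9.81×(2.25 − 0.68) = 15.402 kPa.
Initial effective stress: σ'_0 = σ_v − u = 41.2 − 15.402 = 25.798 kPa.
Stress increase at mid-clay by the 2:1 spreading method:
Δσ = qBL/((B+z)(L+z)) = 278×5.3×5.3/((5.3+2.25)(5.3+2.25)) = 136.99 kPa
Final effective stress: σ'_f = σ'_0 + Δσ = 25.798 + 136.99 = 162.79 kPa.
Normally consolidated clay, so the full stress increment lies on the virgin compression line:
S_c = C_c·H/(1+e₀)·log₁₀(σ'_f/σ'_0) = 0.38×2.3/(1+1.01)×log₁₀(162.79/25.798)
    = 0.43483 × 0.80004 = 0.3479 m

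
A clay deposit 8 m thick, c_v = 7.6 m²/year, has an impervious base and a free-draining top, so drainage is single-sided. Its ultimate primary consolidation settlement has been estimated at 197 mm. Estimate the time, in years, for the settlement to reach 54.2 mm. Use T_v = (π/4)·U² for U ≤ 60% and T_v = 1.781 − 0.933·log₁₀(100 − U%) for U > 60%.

Drainage path length: H_d = H = 8 m (single drainage).
U = S(t)/S_ult = 54.2/197 = 0.2751.
U ≤ 60%: T_v = (π/4)·U² = (π/4)×0.27513² = 0.059451.
t = T_v·H_d²/c_v = 0.059451×8²/7.6 = 0.5006 years.

t ≈ 0.501 years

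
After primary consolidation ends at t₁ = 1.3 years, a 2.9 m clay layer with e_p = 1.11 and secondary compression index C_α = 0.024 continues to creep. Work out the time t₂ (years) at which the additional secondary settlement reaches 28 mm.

t₂ ≈ 9.18 years

S_s = C_α·H/(1+e_p)·log₁₀(t₂/t₁) ⇒ log₁₀(t₂/t₁) = S_s·(1+e_p)/(C_α·H).
log₁₀(t₂/t₁) = 0.028 × (1+1.11) / (0.024×2.9) = 0.8489
t₂ = t₁ × 10^0.8489 = 1.3 × 7.061 = 9.179 years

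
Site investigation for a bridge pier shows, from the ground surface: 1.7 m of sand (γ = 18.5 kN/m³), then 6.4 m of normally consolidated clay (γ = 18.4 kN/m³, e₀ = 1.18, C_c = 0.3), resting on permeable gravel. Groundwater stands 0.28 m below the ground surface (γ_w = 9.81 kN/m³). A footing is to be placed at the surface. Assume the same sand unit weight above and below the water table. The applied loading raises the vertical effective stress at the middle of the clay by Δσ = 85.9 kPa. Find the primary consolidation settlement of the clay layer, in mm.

Mid-depth of clay below the ground surface: z = 1.7 + 6.4/2 = 4.9 m.
Total vertical stress at mid-clay: σ_v = 18.5×1.7 + 18.4×3.2 = 90.33 kPa.
Pore pressure: u = 9.81×(4.9 − 0.28) = 45.322 kPa.
Initial effective stress: σ'_0 = σ_v − u = 90.33 − 45.322 = 45.008 kPa.
Final effective stress: σ'_f = σ'_0 + Δσ = 45.008 + 85.9 = 130.91 kPa.
Normally consolidated clay, so the full stress increment lies on the virgin compression line:
S_c = C_c·H/(1+e₀)·log₁₀(σ'_f/σ'_0) = 0.3×6.4/(1+1.18)×log₁₀(130.91/45.008)
    = 0.88073 × 0.46368 = 0.4084 m

S_c ≈ 408 mm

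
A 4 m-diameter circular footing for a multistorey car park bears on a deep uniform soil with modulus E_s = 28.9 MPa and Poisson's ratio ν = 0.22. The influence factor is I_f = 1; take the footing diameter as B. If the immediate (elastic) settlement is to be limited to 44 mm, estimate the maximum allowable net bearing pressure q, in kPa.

E_s = 28.9 MPa = 28900 kPa.
S_e = q·B·(1−ν²)/E_s · I_f  ⇒  q = S_e·E_s / (B·(1−ν²)·I_f).
q = 0.044 × 28900 / (4 × 0.9516 × 1) = 334.1 kPa

q ≈ 334 kPa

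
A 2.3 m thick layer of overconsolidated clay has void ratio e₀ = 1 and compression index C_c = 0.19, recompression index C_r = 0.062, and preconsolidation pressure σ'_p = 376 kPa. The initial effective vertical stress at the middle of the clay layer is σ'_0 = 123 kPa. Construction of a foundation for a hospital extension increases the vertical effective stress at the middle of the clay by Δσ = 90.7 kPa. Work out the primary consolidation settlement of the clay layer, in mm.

S_c ≈ 17.1 mm

Final effective stress: σ'_f = 123 + 90.7 = 213.7 kPa.
σ'_f = 213.7 ≤ σ'_p = 376 kPa, so the clay remains overconsolidated and only the recompression index applies:
S_c = C_r·H/(1+e₀)·log₁₀(σ'_f/σ'_0) = 0.062×2.3/2×log₁₀(213.7/123)
    = 0.0713 × 0.2399 = 0.0171 m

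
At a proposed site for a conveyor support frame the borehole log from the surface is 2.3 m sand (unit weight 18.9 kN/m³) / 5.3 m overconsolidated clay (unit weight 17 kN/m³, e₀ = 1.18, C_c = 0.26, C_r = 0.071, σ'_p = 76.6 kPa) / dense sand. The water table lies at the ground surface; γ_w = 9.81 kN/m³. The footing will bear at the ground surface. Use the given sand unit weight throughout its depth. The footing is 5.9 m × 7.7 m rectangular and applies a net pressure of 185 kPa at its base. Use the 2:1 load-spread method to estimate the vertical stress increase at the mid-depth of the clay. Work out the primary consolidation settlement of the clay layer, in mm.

Mid-depth of clay below the ground surface: z = 2.3 + 5.3/2 = 4.95 m.
Total vertical stress at mid-clay: σ_v = 18.9×2.3 + 17×2.65 = 88.52 kPa.
Pore pressure: u = 9.81×(4.95 − 0) = 48.56 kPa.
Initial effective stress: σ'_0 = σ_v − u = 88.52 − 48.56 = 39.96 kPa.
Stress increase at mid-clay by the 2:1 spreading method:
Δσ = qBL/((B+z)(L+z)) = 185×5.9×7.7/((5.9+4.95)(7.7+4.95)) = 61.234 kPa
Final effective stress: σ'_f = 39.96 + 61.234 = 101.19 kPa.
σ'_f = 101.19 > σ'_p = 76.6 kPa, so the stress path crosses the preconsolidation pressure — recompression up to σ'_p, then virgin compression beyond:
S_c = H/(1+e₀)·[C_r·log₁₀(σ'_p/σ'_0) + C_c·log₁₀(σ'_f/σ'_p)]
    = 5.3/2.18 × [0.071×log₁₀(76.6/39.96) + 0.26×log₁₀(101.19/76.6)]
    = 2.4312 × [0.020065 + 0.031436] = 0.1252 m

S_c ≈ 125 mm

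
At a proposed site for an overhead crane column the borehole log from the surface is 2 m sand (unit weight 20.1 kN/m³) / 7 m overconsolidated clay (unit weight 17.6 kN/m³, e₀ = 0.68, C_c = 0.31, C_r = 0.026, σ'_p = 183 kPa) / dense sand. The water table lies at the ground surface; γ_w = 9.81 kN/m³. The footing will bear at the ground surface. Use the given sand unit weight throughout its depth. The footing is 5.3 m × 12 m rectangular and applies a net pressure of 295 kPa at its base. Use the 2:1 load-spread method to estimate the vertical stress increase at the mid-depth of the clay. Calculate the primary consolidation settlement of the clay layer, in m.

S_c ≈ 0.0528 m

Mid-depth of clay below the ground surface: z = 2 + 7/2 = 5.5 m.
Total vertical stress at mid-clay: σ_v = 20.1×2 + 17.6×3.5 = 101.8 kPa.
Pore pressure: u = 9.81×(5.5 − 0) = 53.955 kPa.
Initial effective stress: σ'_0 = σ_v − u = 101.8 − 53.955 = 47.845 kPa.
Stress increase at mid-clay by the 2:1 spreading method:
Δσ = qBL/((B+z)(L+z)) = 295×5.3×12/((5.3+5.5)(12+5.5)) = 99.27 kPa
Final effective stress: σ'_f = 47.845 + 99.27 = 147.12 kPa.
σ'_f = 147.12 ≤ σ'_p = 183 kPa, so the clay remains overconsolidated and only the recompression index applies:
S_c = C_r·H/(1+e₀)·log₁₀(σ'_f/σ'_0) = 0.026×7/1.68×log₁₀(147.12/47.845)
    = 0.10833 × 0.48784 = 0.05285 m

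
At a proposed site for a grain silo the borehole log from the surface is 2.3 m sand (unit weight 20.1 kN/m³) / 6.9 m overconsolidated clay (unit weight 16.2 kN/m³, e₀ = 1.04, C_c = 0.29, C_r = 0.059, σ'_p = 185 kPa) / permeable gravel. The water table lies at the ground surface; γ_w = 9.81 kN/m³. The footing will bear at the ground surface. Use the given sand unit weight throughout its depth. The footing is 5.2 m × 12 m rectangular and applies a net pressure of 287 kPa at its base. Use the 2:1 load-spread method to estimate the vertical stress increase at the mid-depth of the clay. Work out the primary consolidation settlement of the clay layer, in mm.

S_c ≈ 95.7 mm

Mid-depth of clay below the ground surface: z = 2.3 + 6.9/2 = 5.75 m.
Total vertical stress at mid-clay: σ_v = 20.1×2.3 + 16.2×3.45 = 102.12 kPa.
Pore pressure: u = 9.81×(5.75 − 0) = 56.408 kPa.
Initial effective stress: σ'_0 = σ_v − u = 102.12 − 56.408 = 45.712 kPa.
Stress increase at mid-clay by the 2:1 spreading method:
Δσ = qBL/((B+z)(L+z)) = 287×5.2×12/((5.2+5.75)(12+5.75)) = 92.141 kPa
Final effective stress: σ'_f = 45.712 + 92.141 = 137.85 kPa.
σ'_f = 137.85 ≤ σ'_p = 185 kPa, so the clay remains overconsolidated and only the recompression index applies:
S_c = C_r·H/(1+e₀)·log₁₀(σ'_f/σ'_0) = 0.059×6.9/2.04×log₁₀(137.85/45.712)
    = 0.19956 × 0.47938 = 0.09567 m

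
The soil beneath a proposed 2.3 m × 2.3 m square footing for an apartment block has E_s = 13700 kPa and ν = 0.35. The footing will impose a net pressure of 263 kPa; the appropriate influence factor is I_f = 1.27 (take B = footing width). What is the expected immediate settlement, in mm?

Immediate (elastic) settlement: S_e = q·B·(1−ν²)/E_s · I_f.
S_e = 263 × 2.3 × (1 − 0.35²) / 13700 × 1.27
    = 263 × 2.3 × 0.8775 / 13700 × 1.27
    = 0.04921 m = 49.21 mm

S_e ≈ 49.2 mm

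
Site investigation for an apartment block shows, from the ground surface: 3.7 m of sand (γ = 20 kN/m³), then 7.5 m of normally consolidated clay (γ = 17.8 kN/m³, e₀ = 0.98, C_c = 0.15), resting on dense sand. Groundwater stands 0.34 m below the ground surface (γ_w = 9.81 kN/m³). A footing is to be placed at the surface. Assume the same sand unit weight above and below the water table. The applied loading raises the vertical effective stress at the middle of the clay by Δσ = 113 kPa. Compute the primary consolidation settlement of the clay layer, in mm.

Mid-depth of clay below the ground surface: z = 3.7 + 7.5/2 = 7.45 m.
Total vertical stress at mid-clay: σ_v = 20×3.7 + 17.8×3.75 = 140.75 kPa.
Pore pressure: u = 9.81×(7.45 − 0.34) = 69.749 kPa.
Initial effective stress: σ'_0 = σ_v − u = 140.75 − 69.749 = 71.001 kPa.
Final effective stress: σ'_f = σ'_0 + Δσ = 71.001 + 113 = 184 kPa.
Normally consolidated clay, so the full stress increment lies on the virgin compression line:
S_c = C_c·H/(1+e₀)·log₁₀(σ'_f/σ'_0) = 0.15×7.5/(1+0.98)×log₁₀(184/71.001)
    = 0.56818 × 0.41355 = 0.235 m

S_c ≈ 235 mm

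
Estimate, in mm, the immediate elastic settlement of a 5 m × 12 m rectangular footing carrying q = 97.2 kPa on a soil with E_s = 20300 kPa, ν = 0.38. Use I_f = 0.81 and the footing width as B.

Immediate (elastic) settlement: S_e = q·B·(1−ν²)/E_s · I_f.
S_e = 97.2 × 5 × (1 − 0.38²) / 20300 × 0.81
    = 97.2 × 5 × 0.8556 / 20300 × 0.81
    = 0.01659 m = 16.59 mm

S_e ≈ 16.6 mm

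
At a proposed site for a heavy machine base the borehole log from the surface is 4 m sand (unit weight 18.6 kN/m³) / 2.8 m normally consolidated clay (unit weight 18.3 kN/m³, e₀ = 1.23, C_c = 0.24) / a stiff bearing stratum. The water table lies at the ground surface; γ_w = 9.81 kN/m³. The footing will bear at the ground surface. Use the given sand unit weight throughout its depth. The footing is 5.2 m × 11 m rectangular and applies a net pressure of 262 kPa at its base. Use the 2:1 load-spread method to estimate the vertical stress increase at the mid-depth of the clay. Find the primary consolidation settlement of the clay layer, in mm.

Mid-depth of clay below the ground surface: z = 4 + 2.8/2 = 5.4 m.
Total vertical stress at mid-clay: σ_v = 18.6×4 + 18.3×1.4 = 100.02 kPa.
Pore pressure: u = 9.81×(5.4 − 0) = 52.974 kPa.
Initial effective stress: σ'_0 = σ_v − u = 100.02 − 52.974 = 47.046 kPa.
Stress increase at mid-clay by the 2:1 spreading method:
Δσ = qBL/((B+z)(L+z)) = 262×5.2×11/((5.2+5.4)(11+5.4)) = 86.208 kPa
Final effective stress: σ'_f = σ'_0 + Δσ = 47.046 + 86.208 = 133.25 kPa.
Normally consolidated clay, so the full stress increment lies on the virgin compression line:
S_c = C_c·H/(1+e₀)·log₁₀(σ'_f/σ'_0) = 0.24×2.8/(1+1.23)×log₁₀(133.25/47.046)
    = 0.30135 × 0.45214 = 0.1363 m

S_c ≈ 136 mm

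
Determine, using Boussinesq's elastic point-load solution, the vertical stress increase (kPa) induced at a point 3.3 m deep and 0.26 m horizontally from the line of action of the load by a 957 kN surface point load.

Δσ_z ≈ 41.3 kPa

Boussinesq vertical stress below a point load on an elastic half-space:
Δσ_z = 3P/(2πz²) · [1 + (r/z)²]^(−5/2)
r/z = 0.26/3.3 = 0.078788; [1+(r/z)²]^(−5/2) = 0.98465.
Δσ_z = 3×957/(2π×3.3²) × 0.98465 = 41.959 × 0.98465 = 41.31 kPa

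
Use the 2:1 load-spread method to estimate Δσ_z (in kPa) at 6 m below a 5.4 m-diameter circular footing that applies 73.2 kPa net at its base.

By the 2:1 method the load spreads at 1 horizontal : 2 vertical, so at depth z the loaded area has grown by z in each plan dimension:
Δσ ≈ qD²/(D+z)² = 73.2×5.4²/(5.4+6)² = 16.424 kPa

Δσ_z ≈ 16.4 kPa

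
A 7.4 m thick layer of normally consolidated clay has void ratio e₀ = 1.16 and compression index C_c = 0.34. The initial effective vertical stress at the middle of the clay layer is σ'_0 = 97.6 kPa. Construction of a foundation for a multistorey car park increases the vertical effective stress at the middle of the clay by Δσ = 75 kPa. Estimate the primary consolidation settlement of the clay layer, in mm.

Final effective stress: σ'_f = σ'_0 + Δσ = 97.6 + 75 = 172.6 kPa.
Normally consolidated clay, so the full stress increment lies on the virgin compression line:
S_c = C_c·H/(1+e₀)·log₁₀(σ'_f/σ'_0) = 0.34×7.4/(1+1.16)×log₁₀(172.6/97.6)
    = 1.1648 × 0.24759 = 0.2884 m

S_c ≈ 288 mm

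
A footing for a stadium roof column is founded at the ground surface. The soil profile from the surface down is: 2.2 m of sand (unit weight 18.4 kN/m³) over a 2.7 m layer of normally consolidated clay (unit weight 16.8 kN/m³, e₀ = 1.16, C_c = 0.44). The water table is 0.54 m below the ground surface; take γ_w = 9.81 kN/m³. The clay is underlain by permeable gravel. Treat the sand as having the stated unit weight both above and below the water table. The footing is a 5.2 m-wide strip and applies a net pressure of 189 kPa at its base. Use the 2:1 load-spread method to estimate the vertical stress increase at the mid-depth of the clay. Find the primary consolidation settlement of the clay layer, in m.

S_c ≈ 0.351 m

Mid-depth of clay below the ground surface: z = 2.2 + 2.7/2 = 3.55 m.
Total vertical stress at mid-clay: σ_v = 18.4×2.2 + 16.8×1.35 = 63.16 kPa.
Pore pressure: u = 9.81×(3.55 − 0.54) = 29.528 kPa.
Initial effective stress: σ'_0 = σ_v − u = 63.16 − 29.528 = 33.632 kPa.
Stress increase at mid-clay by the 2:1 spreading method:
Δσ = qB/(B+z) = 189×5.2/(5.2+3.55) = 112.32 kPa
Final effective stress: σ'_f = σ'_0 + Δσ = 33.632 + 112.32 = 145.95 kPa.
Normally consolidated clay, so the full stress increment lies on the virgin compression line:
S_c = C_c·H/(1+e₀)·log₁₀(σ'_f/σ'_0) = 0.44×2.7/(1+1.16)×log₁₀(145.95/33.632)
    = 0.55 × 0.63745 = 0.3506 m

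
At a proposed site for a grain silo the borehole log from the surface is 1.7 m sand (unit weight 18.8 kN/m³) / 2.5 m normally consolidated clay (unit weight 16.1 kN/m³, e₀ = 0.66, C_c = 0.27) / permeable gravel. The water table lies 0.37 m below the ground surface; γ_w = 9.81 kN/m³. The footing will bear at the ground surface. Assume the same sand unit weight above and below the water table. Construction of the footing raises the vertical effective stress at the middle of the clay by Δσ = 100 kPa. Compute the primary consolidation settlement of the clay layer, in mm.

Mid-depth of clay below the ground surface: z = 1.7 + 2.5/2 = 2.95 m.
Total vertical stress at mid-clay: σ_v = 18.8×1.7 + 16.1×1.25 = 52.085 kPa.
Pore pressure: u = 9.81×(2.95 − 0.37) = 25.31 kPa.
Initial effective stress: σ'_0 = σ_v − u = 52.085 − 25.31 = 26.775 kPa.
Final effective stress: σ'_f = σ'_0 + Δσ = 26.775 + 100 = 126.78 kPa.
Normally consolidated clay, so the full stress increment lies on the virgin compression line:
S_c = C_c·H/(1+e₀)·log₁₀(σ'_f/σ'_0) = 0.27×2.5/(1+0.66)×log₁₀(126.78/26.775)
    = 0.40663 × 0.67532 = 0.2746 m

S_c ≈ 275 mm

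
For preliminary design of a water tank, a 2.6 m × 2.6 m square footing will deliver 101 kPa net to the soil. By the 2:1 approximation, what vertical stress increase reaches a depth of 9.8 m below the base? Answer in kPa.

Δσ_z ≈ 4.44 kPa

By the 2:1 method the load spreads at 1 horizontal : 2 vertical, so at depth z the loaded area has grown by z in each plan dimension:
Δσ = qBL/((B+z)(L+z)) = 101×2.6×2.6/((2.6+9.8)(2.6+9.8)) = 4.4404 kPa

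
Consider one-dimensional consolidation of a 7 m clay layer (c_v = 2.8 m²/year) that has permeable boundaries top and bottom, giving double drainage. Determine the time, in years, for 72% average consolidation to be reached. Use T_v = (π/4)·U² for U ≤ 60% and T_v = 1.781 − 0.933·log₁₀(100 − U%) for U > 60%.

Drainage path length: H_d = H/2 = 3.5 m (double drainage).
U > 60%: T_v = 1.781 − 0.933·log₁₀(100 − 72) = 0.4308.
t = T_v·H_d²/c_v = 0.4308×3.5²/2.8 = 1.885 years.

t ≈ 1.88 years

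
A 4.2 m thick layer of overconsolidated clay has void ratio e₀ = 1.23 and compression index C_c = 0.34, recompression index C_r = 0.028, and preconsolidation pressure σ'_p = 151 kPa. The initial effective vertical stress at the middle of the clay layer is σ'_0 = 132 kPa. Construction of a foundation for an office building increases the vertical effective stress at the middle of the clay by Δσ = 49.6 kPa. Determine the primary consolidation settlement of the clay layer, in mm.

S_c ≈ 54.4 mm

Final effective stress: σ'_f = 132 + 49.6 = 181.6 kPa.
σ'_f = 181.6 > σ'_p = 151 kPa, so the stress path crosses the preconsolidation pressure — recompression up to σ'_p, then virgin compression beyond:
S_c = H/(1+e₀)·[C_r·log₁₀(σ'_p/σ'_0) + C_c·log₁₀(σ'_f/σ'_p)]
    = 4.2/2.23 × [0.028×log₁₀(151/132) + 0.34×log₁₀(181.6/151)]
    = 1.8834 × [0.0016353 + 0.027247] = 0.0544 m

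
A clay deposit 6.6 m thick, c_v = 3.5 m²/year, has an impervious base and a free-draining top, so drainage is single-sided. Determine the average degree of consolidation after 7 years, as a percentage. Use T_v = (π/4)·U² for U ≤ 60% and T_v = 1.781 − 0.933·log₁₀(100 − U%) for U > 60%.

U ≈ 79.8 %

Drainage path length: H_d = H = 6.6 m (single drainage).
T_v = c_v·t/H_d² = 3.5×7/6.6² = 0.56244.
T_v = 0.56244 corresponds to the U > 60% branch:
U = 1 − 10^((1.781 − T_v)/0.933)/100 = 0.7977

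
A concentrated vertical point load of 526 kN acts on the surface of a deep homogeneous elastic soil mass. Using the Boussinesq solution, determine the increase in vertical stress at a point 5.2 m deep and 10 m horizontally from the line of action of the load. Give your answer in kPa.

Boussinesq vertical stress below a point load on an elastic half-space:
Δσ_z = 3P/(2πz²) · [1 + (r/z)²]^(−5/2)
r/z = 10/5.2 = 1.9231; [1+(r/z)²]^(−5/2) = 0.020901.
Δσ_z = 3×526/(2π×5.2²) × 0.020901 = 9.288 × 0.020901 = 0.1941 kPa

Δσ_z ≈ 0.194 kPa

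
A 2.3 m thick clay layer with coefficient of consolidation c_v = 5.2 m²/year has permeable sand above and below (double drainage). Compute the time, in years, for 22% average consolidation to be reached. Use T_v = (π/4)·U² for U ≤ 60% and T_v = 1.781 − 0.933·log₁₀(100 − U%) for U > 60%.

Drainage path length: H_d = H/2 = 1.15 m (double drainage).
U ≤ 60%: T_v = (π/4)·U² = (π/4)×0.22² = 0.038013.
t = T_v·H_d²/c_v = 0.038013×1.15²/5.2 = 0.009668 years.

t ≈ 0.00967 years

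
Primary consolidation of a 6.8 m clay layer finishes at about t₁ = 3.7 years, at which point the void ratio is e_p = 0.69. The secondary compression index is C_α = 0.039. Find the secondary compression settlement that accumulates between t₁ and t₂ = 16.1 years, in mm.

Secondary compression: S_s = C_α·H/(1+e_p)·log₁₀(t₂/t₁)
S_s = 0.039×6.8/(1+0.69)×log₁₀(16.1/3.7)
    = 0.1569 × 0.6386 = 0.1002 m

S_s ≈ 100 mm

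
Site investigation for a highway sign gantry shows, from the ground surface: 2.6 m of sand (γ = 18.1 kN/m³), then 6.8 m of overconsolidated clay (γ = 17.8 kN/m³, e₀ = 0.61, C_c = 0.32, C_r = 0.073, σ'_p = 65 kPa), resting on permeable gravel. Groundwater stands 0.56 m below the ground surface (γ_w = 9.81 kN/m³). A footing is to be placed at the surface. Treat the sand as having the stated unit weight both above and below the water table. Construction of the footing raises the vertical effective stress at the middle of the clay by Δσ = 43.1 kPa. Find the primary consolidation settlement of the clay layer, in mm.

Mid-depth of clay below the ground surface: z = 2.6 + 6.8/2 = 6 m.
Total vertical stress at mid-clay: σ_v = 18.1×2.6 + 17.8×3.4 = 107.58 kPa.
Pore pressure: u = 9.81×(6 − 0.56) = 53.366 kPa.
Initial effective stress: σ'_0 = σ_v − u = 107.58 − 53.366 = 54.214 kPa.
Final effective stress: σ'_f = 54.214 + 43.1 = 97.314 kPa.
σ'_f = 97.314 > σ'_p = 65 kPa, so the stress path crosses the preconsolidation pressure — recompression up to σ'_p, then virgin compression beyond:
S_c = H/(1+e₀)·[C_r·log₁₀(σ'_p/σ'_0) + C_c·log₁₀(σ'_f/σ'_p)]
    = 6.8/1.61 × [0.073×log₁₀(65/54.214) + 0.32×log₁₀(97.314/65)]
    = 4.2236 × [0.0057525 + 0.056084] = 0.2612 m

S_c ≈ 261 mm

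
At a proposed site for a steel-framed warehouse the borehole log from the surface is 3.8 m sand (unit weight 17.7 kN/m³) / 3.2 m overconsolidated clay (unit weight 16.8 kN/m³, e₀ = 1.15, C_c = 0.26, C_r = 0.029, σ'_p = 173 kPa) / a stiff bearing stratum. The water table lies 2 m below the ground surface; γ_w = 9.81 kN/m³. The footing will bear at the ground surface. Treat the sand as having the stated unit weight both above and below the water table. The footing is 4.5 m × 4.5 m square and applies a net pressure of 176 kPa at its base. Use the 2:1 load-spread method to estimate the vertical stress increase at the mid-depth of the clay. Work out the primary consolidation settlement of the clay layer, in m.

Mid-depth of clay below the ground surface: z = 3.8 + 3.2/2 = 5.4 m.
Total vertical stress at mid-clay: σ_v = 17.7×3.8 + 16.8×1.6 = 94.14 kPa.
Pore pressure: u = 9.81×(5.4 − 2) = 33.354 kPa.
Initial effective stress: σ'_0 = σ_v − u = 94.14 − 33.354 = 60.786 kPa.
Stress increase at mid-clay by the 2:1 spreading method:
Δσ = qBL/((B+z)(L+z)) = 176×4.5×4.5/((4.5+5.4)(4.5+5.4)) = 36.364 kPa
Final effective stress: σ'_f = 60.786 + 36.364 = 97.15 kPa.
σ'_f = 97.15 ≤ σ'_p = 173 kPa, so the clay remains overconsolidated and only the recompression index applies:
S_c = C_r·H/(1+e₀)·log₁₀(σ'_f/σ'_0) = 0.029×3.2/2.15×log₁₀(97.15/60.786)
    = 0.043164 × 0.20364 = 0.00879 m

S_c ≈ 0.00879 m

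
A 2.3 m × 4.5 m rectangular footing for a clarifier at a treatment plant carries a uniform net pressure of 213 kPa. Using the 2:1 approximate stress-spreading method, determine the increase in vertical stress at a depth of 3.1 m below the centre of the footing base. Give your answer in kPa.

By the 2:1 method the load spreads at 1 horizontal : 2 vertical, so at depth z the loaded area has grown by z in each plan dimension:
Δσ = qBL/((B+z)(L+z)) = 213×2.3×4.5/((2.3+3.1)(4.5+3.1)) = 53.717 kPa

Δσ_z ≈ 53.7 kPa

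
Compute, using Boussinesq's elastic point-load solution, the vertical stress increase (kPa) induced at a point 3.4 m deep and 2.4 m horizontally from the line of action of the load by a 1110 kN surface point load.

Δσ_z ≈ 16.7 kPa

Boussinesq vertical stress below a point load on an elastic half-space:
Δσ_z = 3P/(2πz²) · [1 + (r/z)²]^(−5/2)
r/z = 2.4/3.4 = 0.70588; [1+(r/z)²]^(−5/2) = 0.36394.
Δσ_z = 3×1110/(2π×3.4²) × 0.36394 = 45.847 × 0.36394 = 16.69 kPa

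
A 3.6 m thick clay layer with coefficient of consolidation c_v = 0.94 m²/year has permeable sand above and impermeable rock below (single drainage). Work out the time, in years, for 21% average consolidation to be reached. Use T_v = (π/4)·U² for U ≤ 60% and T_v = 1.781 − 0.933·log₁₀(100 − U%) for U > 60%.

t ≈ 0.478 years

Drainage path length: H_d = H = 3.6 m (single drainage).
U ≤ 60%: T_v = (π/4)·U² = (π/4)×0.21² = 0.034636.
t = T_v·H_d²/c_v = 0.034636×3.6²/0.94 = 0.4775 years.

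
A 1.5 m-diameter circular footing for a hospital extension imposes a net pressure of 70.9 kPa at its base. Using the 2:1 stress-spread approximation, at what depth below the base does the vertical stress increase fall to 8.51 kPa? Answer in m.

2:1 spreading — at depth z the loaded area has grown by z in each plan dimension:
qD²/(D+z)² = Δσ_z ⇒ z = D(√(q/Δσ_z) − 1) = 1.5×(√(70.9/8.51) − 1) = 2.83 m

z ≈ 2.83 m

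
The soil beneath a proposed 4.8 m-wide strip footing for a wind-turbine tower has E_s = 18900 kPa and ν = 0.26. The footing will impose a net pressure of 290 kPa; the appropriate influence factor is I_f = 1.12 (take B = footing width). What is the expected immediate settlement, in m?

S_e ≈ 0.0769 m

Immediate (elastic) settlement: S_e = q·B·(1−ν²)/E_s · I_f.
S_e = 290 × 4.8 × (1 − 0.26²) / 18900 × 1.12
    = 290 × 4.8 × 0.9324 / 18900 × 1.12
    = 0.07691 m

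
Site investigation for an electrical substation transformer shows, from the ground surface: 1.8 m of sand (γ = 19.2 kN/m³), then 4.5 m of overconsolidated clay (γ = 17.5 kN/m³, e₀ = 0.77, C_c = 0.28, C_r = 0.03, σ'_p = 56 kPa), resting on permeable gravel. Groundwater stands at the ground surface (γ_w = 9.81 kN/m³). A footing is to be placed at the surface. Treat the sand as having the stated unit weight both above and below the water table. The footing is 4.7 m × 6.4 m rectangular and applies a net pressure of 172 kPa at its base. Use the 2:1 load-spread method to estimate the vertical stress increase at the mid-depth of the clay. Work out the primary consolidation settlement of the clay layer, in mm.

Mid-depth of clay below the ground surface: z = 1.8 + 4.5/2 = 4.05 m.
Total vertical stress at mid-clay: σ_v = 19.2×1.8 + 17.5×2.25 = 73.935 kPa.
Pore pressure: u = 9.81×(4.05 − 0) = 39.73 kPa.
Initial effective stress: σ'_0 = σ_v − u = 73.935 − 39.73 = 34.205 kPa.
Stress increase at mid-clay by the 2:1 spreading method:
Δσ = qBL/((B+z)(L+z)) = 172×4.7×6.4/((4.7+4.05)(6.4+4.05)) = 56.582 kPa
Final effective stress: σ'_f = 34.205 + 56.582 = 90.787 kPa.
σ'_f = 90.787 > σ'_p = 56 kPa, so the stress path crosses the preconsolidation pressure — recompression up to σ'_p, then virgin compression beyond:
S_c = H/(1+e₀)·[C_r·log₁₀(σ'_p/σ'_0) + C_c·log₁₀(σ'_f/σ'_p)]
    = 4.5/1.77 × [0.03×log₁₀(56/34.205) + 0.28×log₁₀(90.787/56)]
    = 2.5424 × [0.006423 + 0.058754] = 0.1657 m

S_c ≈ 166 mm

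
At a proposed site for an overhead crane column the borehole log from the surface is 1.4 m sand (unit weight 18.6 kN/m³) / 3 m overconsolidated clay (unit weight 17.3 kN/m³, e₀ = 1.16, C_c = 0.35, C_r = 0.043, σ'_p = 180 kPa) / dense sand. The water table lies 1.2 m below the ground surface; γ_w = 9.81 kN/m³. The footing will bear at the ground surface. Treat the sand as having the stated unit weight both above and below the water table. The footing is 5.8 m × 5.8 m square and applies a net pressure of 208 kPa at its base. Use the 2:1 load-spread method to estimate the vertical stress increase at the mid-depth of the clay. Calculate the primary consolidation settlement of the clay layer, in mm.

Mid-depth of clay below the ground surface: z = 1.4 + 3/2 = 2.9 m.
Total vertical stress at mid-clay: σ_v = 18.6×1.4 + 17.3×1.5 = 51.99 kPa.
Pore pressure: u = 9.81×(2.9 − 1.2) = 16.677 kPa.
Initial effective stress: σ'_0 = σ_v − u = 51.99 − 16.677 = 35.313 kPa.
Stress increase at mid-clay by the 2:1 spreading method:
Δσ = qBL/((B+z)(L+z)) = 208×5.8×5.8/((5.8+2.9)(5.8+2.9)) = 92.444 kPa
Final effective stress: σ'_f = 35.313 + 92.444 = 127.76 kPa.
σ'_f = 127.76 ≤ σ'_p = 180 kPa, so the clay remains overconsolidated and only the recompression index applies:
S_c = C_r·H/(1+e₀)·log₁₀(σ'_f/σ'_0) = 0.043×3/2.16×log₁₀(127.76/35.313)
    = 0.059723 × 0.55846 = 0.03335 m

S_c ≈ 33.4 mm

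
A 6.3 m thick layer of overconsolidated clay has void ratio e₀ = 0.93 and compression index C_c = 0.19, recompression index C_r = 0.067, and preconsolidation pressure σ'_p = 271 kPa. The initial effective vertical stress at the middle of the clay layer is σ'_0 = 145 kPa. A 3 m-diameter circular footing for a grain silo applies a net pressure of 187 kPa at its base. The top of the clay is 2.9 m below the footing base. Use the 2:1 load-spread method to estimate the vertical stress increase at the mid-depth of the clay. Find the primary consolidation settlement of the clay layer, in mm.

Mid-depth of clay below the footing base: z = 2.9 + 6.3/2 = 6.05 m.
Stress increase at mid-clay by the 2:1 spreading method:
Δσ ≈ qD²/(D+z)² = 187×3²/(3+6.05)² = 20.549 kPa
Final effective stress: σ'_f = 145 + 20.549 = 165.55 kPa.
σ'_f = 165.55 ≤ σ'_p = 271 kPa, so the clay remains overconsolidated and only the recompression index applies:
S_c = C_r·H/(1+e₀)·log₁₀(σ'_f/σ'_0) = 0.067×6.3/1.93×log₁₀(165.55/145)
    = 0.2187 × 0.057561 = 0.01259 m

S_c ≈ 12.6 mm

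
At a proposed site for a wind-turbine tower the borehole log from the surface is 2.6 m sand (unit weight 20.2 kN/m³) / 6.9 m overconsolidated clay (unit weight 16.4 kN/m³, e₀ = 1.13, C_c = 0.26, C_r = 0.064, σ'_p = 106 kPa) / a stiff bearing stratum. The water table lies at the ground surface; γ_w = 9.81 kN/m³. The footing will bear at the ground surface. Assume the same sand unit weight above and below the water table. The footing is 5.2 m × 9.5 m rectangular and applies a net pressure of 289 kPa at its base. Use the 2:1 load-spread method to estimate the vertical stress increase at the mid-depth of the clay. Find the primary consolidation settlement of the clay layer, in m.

S_c ≈ 0.147 m

Mid-depth of clay below the ground surface: z = 2.6 + 6.9/2 = 6.05 m.
Total vertical stress at mid-clay: σ_v = 20.2×2.6 + 16.4×3.45 = 109.1 kPa.
Pore pressure: u = 9.81×(6.05 − 0) = 59.351 kPa.
Initial effective stress: σ'_0 = σ_v − u = 109.1 − 59.351 = 49.749 kPa.
Stress increase at mid-clay by the 2:1 spreading method:
Δσ = qBL/((B+z)(L+z)) = 289×5.2×9.5/((5.2+6.05)(9.5+6.05)) = 81.61 kPa
Final effective stress: σ'_f = 49.749 + 81.61 = 131.36 kPa.
σ'_f = 131.36 > σ'_p = 106 kPa, so the stress path crosses the preconsolidation pressure — recompression up to σ'_p, then virgin compression beyond:
S_c = H/(1+e₀)·[C_r·log₁₀(σ'_p/σ'_0) + C_c·log₁₀(σ'_f/σ'_p)]
    = 6.9/2.13 × [0.064×log₁₀(106/49.749) + 0.26×log₁₀(131.36/106)]
    = 3.2394 × [0.021025 + 0.024221] = 0.1466 m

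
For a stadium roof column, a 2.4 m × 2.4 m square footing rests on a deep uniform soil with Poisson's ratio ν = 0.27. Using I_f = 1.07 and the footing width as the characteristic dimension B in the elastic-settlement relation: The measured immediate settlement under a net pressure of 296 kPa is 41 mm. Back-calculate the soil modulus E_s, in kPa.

S_e = q·B·(1−ν²)/E_s · I_f  ⇒  E_s = q·B·(1−ν²)·I_f / S_e.
E_s = 296 × 2.4 × 0.9271 × 1.07 / 0.041 = 17190 kPa

E_s ≈ 17200 kPa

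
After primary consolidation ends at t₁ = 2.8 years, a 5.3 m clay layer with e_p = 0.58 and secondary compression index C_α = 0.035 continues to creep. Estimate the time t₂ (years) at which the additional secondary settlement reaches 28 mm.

S_s = C_α·H/(1+e_p)·log₁₀(t₂/t₁) ⇒ log₁₀(t₂/t₁) = S_s·(1+e_p)/(C_α·H).
log₁₀(t₂/t₁) = 0.028 × (1+0.58) / (0.035×5.3) = 0.2385
t₂ = t₁ × 10^0.2385 = 2.8 × 1.732 = 4.849 years

t₂ ≈ 4.85 years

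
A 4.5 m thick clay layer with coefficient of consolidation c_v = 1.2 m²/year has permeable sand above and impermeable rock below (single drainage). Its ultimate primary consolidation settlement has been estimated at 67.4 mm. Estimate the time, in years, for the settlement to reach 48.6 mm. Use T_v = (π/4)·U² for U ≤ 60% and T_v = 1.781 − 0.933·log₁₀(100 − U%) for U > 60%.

t ≈ 7.3 years

Drainage path length: H_d = H = 4.5 m (single drainage).
U = S(t)/S_ult = 48.6/67.4 = 0.7211.
U > 60%: T_v = 1.781 − 0.933·log₁₀(100 − 72.107) = 0.43235.
t = T_v·H_d²/c_v = 0.43235×4.5²/1.2 = 7.296 years.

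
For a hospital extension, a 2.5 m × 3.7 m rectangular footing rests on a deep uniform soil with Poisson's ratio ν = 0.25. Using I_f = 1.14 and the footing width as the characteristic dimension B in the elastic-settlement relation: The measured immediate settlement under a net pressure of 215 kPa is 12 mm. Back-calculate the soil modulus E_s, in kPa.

E_s ≈ 47900 kPa

S_e = q·B·(1−ν²)/E_s · I_f  ⇒  E_s = q·B·(1−ν²)·I_f / S_e.
E_s = 215 × 2.5 × 0.9375 × 1.14 / 0.012 = 47870 kPa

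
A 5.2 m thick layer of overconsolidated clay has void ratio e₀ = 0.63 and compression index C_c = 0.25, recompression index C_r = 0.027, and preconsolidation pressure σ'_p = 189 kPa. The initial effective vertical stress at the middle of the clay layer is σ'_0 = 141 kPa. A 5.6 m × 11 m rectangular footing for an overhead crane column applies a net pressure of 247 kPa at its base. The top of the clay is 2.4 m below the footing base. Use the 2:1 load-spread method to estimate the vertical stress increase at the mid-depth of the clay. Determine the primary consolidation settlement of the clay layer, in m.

S_c ≈ 0.08 m

Mid-depth of clay below the footing base: z = 2.4 + 5.2/2 = 5 m.
Stress increase at mid-clay by the 2:1 spreading method:
Δσ = qBL/((B+z)(L+z)) = 247×5.6×11/((5.6+5)(11+5)) = 89.712 kPa
Final effective stress: σ'_f = 141 + 89.712 = 230.71 kPa.
σ'_f = 230.71 > σ'_p = 189 kPa, so the stress path crosses the preconsolidation pressure — recompression up to σ'_p, then virgin compression beyond:
S_c = H/(1+e₀)·[C_r·log₁₀(σ'_p/σ'_0) + C_c·log₁₀(σ'_f/σ'_p)]
    = 5.2/1.63 × [0.027×log₁₀(189/141) + 0.25×log₁₀(230.71/189)]
    = 3.1902 × [0.0034356 + 0.021651] = 0.08003 m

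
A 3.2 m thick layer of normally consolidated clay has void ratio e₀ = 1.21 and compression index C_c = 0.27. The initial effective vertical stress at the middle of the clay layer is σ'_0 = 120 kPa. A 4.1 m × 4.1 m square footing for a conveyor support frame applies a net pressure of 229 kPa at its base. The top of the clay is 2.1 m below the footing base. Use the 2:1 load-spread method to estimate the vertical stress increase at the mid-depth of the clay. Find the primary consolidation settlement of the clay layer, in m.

S_c ≈ 0.0719 m

Mid-depth of clay below the footing base: z = 2.1 + 3.2/2 = 3.7 m.
Stress increase at mid-clay by the 2:1 spreading method:
Δσ = qBL/((B+z)(L+z)) = 229×4.1×4.1/((4.1+3.7)(4.1+3.7)) = 63.272 kPa
Final effective stress: σ'_f = σ'_0 + Δσ = 120 + 63.272 = 183.27 kPa.
Normally consolidated clay, so the full stress increment lies on the virgin compression line:
S_c = C_c·H/(1+e₀)·log₁₀(σ'_f/σ'_0) = 0.27×3.2/(1+1.21)×log₁₀(183.27/120)
    = 0.39095 × 0.18391 = 0.0719 m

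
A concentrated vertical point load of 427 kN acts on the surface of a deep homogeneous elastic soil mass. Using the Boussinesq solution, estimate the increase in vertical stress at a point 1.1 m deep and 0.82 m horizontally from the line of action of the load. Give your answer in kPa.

Boussinesq vertical stress below a point load on an elastic half-space:
Δσ_z = 3P/(2πz²) · [1 + (r/z)²]^(−5/2)
r/z = 0.82/1.1 = 0.74545; [1+(r/z)²]^(−5/2) = 0.33127.
Δσ_z = 3×427/(2π×1.1²) × 0.33127 = 168.49 × 0.33127 = 55.82 kPa

Δσ_z ≈ 55.8 kPa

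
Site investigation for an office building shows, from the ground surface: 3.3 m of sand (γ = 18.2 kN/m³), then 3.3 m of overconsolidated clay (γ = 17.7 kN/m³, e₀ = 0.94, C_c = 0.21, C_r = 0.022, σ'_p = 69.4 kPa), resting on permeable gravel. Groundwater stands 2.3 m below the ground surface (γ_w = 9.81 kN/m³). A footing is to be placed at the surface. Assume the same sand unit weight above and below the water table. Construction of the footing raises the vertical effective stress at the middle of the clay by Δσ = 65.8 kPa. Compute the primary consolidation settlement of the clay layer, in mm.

Mid-depth of clay below the ground surface: z = 3.3 + 3.3/2 = 4.95 m.
Total vertical stress at mid-clay: σ_v = 18.2×3.3 + 17.7×1.65 = 89.265 kPa.
Pore pressure: u = 9.81×(4.95 − 2.3) = 25.997 kPa.
Initial effective stress: σ'_0 = σ_v − u = 89.265 − 25.997 = 63.268 kPa.
Final effective stress: σ'_f = 63.268 + 65.8 = 129.07 kPa.
σ'_f = 129.07 > σ'_p = 69.4 kPa, so the stress path crosses the preconsolidation pressure — recompression up to σ'_p, then virgin compression beyond:
S_c = H/(1+e₀)·[C_r·log₁₀(σ'_p/σ'_0) + C_c·log₁₀(σ'_f/σ'_p)]
    = 3.3/1.94 × [0.022×log₁₀(69.4/63.268) + 0.21×log₁₀(129.07/69.4)]
    = 1.701 × [0.00088386 + 0.056588] = 0.09776 m

S_c ≈ 97.8 mm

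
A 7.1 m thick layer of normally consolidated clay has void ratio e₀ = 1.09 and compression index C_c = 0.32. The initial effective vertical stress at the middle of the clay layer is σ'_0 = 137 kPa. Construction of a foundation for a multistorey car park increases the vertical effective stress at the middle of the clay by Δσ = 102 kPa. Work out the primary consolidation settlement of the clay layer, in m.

Final effective stress: σ'_f = σ'_0 + Δσ = 137 + 102 = 239 kPa.
Normally consolidated clay, so the full stress increment lies on the virgin compression line:
S_c = C_c·H/(1+e₀)·log₁₀(σ'_f/σ'_0) = 0.32×7.1/(1+1.09)×log₁₀(239/137)
    = 1.0871 × 0.24168 = 0.2627 m

S_c ≈ 0.263 m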